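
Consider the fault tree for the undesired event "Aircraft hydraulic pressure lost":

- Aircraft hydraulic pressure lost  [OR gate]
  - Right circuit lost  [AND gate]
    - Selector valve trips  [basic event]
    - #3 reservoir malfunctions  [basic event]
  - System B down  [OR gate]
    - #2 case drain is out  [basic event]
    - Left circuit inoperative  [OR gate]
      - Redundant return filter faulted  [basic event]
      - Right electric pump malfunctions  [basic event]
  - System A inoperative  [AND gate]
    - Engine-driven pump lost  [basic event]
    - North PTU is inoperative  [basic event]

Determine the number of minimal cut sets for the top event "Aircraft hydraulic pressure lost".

5

Right circuit lost [AND]: one cut set from each child combined → 1 × 1 = 1 cut set(s).
Left circuit inoperative [OR]: union of children's cut sets → 2 cut set(s).
System B down [OR]: union of children's cut sets → 3 cut set(s).
System A inoperative [AND]: one cut set from each child combined → 1 × 1 = 1 cut set(s).
Aircraft hydraulic pressure lost [OR]: union of children's cut sets → 5 cut set(s).
Minimal cut sets: {#3 reservoir malfunctions, Selector valve trips}; {#2 case drain is out}; {Redundant return filter faulted}; {Right electric pump malfunctions}; {Engine-driven pump lost, North PTU is inoperative}.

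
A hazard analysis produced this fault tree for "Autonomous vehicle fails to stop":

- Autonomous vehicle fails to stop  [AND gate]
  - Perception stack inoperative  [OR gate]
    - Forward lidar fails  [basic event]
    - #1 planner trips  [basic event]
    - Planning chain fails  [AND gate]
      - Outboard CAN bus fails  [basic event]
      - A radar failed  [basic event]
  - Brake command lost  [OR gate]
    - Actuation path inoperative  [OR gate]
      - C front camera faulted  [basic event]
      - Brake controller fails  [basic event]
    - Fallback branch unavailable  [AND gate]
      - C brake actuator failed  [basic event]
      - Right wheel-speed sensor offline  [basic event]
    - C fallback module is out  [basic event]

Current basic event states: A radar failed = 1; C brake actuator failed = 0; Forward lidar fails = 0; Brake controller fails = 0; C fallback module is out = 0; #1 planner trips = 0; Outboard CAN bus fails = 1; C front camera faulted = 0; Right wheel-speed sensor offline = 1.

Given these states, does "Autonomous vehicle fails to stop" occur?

No

Planning chain fails [AND]: Outboard CAN bus fails=occurs, A radar failed=occurs → all inputs occur → occurs.
Perception stack inoperative [OR]: Forward lidar fails=not, #1 planner trips=not, Planning chain fails=occurs → at least one input occurs → occurs.
Actuation path inoperative [OR]: C front camera faulted=not, Brake controller fails=not → no input occurs → does not occur.
Fallback branch unavailable [AND]: C brake actuator failed=not, Right wheel-speed sensor offline=occurs → not all inputs occur → does not occur.
Brake command lost [OR]: Actuation path inoperative=not, Fallback branch unavailable=not, C fallback module is out=not → no input occurs → does not occur.
Autonomous vehicle fails to stop [AND]: Perception stack inoperative=occurs, Brake command lost=not → not all inputs occur → does not occur.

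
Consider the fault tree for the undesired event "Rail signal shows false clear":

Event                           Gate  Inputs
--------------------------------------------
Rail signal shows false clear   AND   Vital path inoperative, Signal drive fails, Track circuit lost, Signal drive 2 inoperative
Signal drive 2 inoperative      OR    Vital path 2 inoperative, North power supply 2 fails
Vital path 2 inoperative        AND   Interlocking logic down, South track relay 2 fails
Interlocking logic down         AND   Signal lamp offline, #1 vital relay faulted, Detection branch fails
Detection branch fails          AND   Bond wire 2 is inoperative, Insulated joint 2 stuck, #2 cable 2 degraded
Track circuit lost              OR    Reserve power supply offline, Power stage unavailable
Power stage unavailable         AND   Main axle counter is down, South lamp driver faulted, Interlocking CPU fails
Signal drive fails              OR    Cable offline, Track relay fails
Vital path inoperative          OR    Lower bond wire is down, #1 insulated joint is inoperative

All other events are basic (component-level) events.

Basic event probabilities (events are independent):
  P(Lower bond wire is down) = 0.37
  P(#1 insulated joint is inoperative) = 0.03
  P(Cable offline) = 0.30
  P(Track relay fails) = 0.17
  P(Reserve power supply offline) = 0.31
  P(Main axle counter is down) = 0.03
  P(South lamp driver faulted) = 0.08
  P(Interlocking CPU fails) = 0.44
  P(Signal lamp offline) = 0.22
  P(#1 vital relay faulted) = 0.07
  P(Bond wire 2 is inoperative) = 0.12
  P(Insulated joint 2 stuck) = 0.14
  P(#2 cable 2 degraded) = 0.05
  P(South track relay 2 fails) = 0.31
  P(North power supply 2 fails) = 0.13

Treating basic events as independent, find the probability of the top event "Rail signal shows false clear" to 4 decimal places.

P(Vital path inoperative) [OR] = 1 − (1−0.37) × (1−0.03) = 0.388900
P(Signal drive fails) [OR] = 1 − (1−0.30) × (1−0.17) = 0.419000
P(Power stage unavailable) [AND] = 0.03 × 0.08 × 0.44 = 0.001056
P(Track circuit lost) [OR] = 1 − (1−0.31) × (1−0.001056) = 0.310729
P(Detection branch fails) [AND] = 0.12 × 0.14 × 0.05 = 0.000840
P(Interlocking logic down) [AND] = 0.22 × 0.07 × 0.000840 = 0.000013
P(Vital path 2 inoperative) [AND] = 0.000013 × 0.31 = 0.000004
P(Signal drive 2 inoperative) [OR] = 1 − (1−0.000004) × (1−0.13) = 0.130003
P(Rail signal shows false clear) [AND] = 0.388900 × 0.419000 × 0.310729 × 0.130003 = 0.006582
Rounded to 4 decimal places: P(Rail signal shows false clear) ≈ 0.0066.

0.0066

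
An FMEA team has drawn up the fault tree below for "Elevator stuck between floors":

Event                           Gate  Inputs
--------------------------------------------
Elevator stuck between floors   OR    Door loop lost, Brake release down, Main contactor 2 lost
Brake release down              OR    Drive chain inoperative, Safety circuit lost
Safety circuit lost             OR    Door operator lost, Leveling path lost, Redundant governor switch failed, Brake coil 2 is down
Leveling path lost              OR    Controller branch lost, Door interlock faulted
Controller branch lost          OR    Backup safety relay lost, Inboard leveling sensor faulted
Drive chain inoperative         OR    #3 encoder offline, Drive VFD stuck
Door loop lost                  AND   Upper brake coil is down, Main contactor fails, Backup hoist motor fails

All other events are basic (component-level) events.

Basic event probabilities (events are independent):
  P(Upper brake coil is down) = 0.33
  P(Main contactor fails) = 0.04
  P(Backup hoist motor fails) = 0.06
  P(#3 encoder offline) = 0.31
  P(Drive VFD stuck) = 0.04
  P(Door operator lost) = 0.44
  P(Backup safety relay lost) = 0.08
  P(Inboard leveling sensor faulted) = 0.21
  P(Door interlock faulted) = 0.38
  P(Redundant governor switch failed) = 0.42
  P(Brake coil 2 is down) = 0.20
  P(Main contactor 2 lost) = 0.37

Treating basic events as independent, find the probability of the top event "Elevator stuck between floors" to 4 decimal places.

0.9512

P(Door loop lost) [AND] = 0.33 × 0.04 × 0.06 = 0.000792
P(Drive chain inoperative) [OR] = 1 − (1−0.31) × (1−0.04) = 0.337600
P(Controller branch lost) [OR] = 1 − (1−0.08) × (1−0.21) = 0.273200
P(Leveling path lost) [OR] = 1 − (1−0.273200) × (1−0.38) = 0.549384
P(Safety circuit lost) [OR] = 1 − (1−0.44) × (1−0.549384) × (1−0.42) × (1−0.20) = 0.882912
P(Brake release down) [OR] = 1 − (1−0.337600) × (1−0.882912) = 0.922441
P(Elevator stuck between floors) [OR] = 1 − (1−0.000792) × (1−0.922441) × (1−0.37) = 0.951177
Rounded to 4 decimal places: P(Elevator stuck between floors) ≈ 0.9512.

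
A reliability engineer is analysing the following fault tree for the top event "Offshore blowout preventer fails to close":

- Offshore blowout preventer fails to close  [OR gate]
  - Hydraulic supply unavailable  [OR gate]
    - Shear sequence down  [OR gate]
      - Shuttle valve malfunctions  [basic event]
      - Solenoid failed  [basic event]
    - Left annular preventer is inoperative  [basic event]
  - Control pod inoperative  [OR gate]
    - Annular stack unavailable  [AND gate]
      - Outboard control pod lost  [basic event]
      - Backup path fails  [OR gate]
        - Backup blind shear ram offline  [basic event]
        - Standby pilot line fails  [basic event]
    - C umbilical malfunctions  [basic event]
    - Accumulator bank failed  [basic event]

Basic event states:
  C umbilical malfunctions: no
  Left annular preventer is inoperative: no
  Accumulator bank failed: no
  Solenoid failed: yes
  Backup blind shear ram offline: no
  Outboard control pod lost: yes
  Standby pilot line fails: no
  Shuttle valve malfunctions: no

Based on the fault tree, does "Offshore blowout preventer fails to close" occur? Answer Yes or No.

Yes

Shear sequence down [OR]: Shuttle valve malfunctions=not, Solenoid failed=occurs → at least one input occurs → occurs.
Hydraulic supply unavailable [OR]: Shear sequence down=occurs, Left annular preventer is inoperative=not → at least one input occurs → occurs.
Backup path fails [OR]: Backup blind shear ram offline=not, Standby pilot line fails=not → no input occurs → does not occur.
Annular stack unavailable [AND]: Outboard control pod lost=occurs, Backup path fails=not → not all inputs occur → does not occur.
Control pod inoperative [OR]: Annular stack unavailable=not, C umbilical malfunctions=not, Accumulator bank failed=not → no input occurs → does not occur.
Offshore blowout preventer fails to close [OR]: Hydraulic supply unavailable=occurs, Control pod inoperative=not → at least one input occurs → occurs.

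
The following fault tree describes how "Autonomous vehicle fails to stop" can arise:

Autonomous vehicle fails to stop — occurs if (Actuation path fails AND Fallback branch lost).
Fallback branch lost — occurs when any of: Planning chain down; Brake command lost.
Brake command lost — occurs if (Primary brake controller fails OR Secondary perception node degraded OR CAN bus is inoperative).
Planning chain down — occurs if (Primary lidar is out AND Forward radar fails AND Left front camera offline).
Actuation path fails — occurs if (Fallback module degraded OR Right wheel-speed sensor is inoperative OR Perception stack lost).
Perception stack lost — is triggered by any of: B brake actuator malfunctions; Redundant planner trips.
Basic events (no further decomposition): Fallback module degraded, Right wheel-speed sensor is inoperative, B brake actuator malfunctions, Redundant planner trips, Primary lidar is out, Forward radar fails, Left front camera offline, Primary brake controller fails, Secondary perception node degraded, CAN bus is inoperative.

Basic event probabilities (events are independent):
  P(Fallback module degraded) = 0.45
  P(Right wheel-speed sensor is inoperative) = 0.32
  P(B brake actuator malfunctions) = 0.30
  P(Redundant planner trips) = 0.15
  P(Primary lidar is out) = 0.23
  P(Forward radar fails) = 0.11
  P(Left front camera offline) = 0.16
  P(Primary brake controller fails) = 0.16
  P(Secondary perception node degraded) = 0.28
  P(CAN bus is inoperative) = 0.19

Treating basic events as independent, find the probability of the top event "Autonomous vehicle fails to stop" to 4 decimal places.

0.3981

P(Perception stack lost) [OR] = 1 − (1−0.30) × (1−0.15) = 0.405000
P(Actuation path fails) [OR] = 1 − (1−0.45) × (1−0.32) × (1−0.405000) = 0.777470
P(Planning chain down) [AND] = 0.23 × 0.11 × 0.16 = 0.004048
P(Brake command lost) [OR] = 1 − (1−0.16) × (1−0.28) × (1−0.19) = 0.510112
P(Fallback branch lost) [OR] = 1 − (1−0.004048) × (1−0.510112) = 0.512095
P(Autonomous vehicle fails to stop) [AND] = 0.777470 × 0.512095 = 0.398138
Rounded to 4 decimal places: P(Autonomous vehicle fails to stop) ≈ 0.3981.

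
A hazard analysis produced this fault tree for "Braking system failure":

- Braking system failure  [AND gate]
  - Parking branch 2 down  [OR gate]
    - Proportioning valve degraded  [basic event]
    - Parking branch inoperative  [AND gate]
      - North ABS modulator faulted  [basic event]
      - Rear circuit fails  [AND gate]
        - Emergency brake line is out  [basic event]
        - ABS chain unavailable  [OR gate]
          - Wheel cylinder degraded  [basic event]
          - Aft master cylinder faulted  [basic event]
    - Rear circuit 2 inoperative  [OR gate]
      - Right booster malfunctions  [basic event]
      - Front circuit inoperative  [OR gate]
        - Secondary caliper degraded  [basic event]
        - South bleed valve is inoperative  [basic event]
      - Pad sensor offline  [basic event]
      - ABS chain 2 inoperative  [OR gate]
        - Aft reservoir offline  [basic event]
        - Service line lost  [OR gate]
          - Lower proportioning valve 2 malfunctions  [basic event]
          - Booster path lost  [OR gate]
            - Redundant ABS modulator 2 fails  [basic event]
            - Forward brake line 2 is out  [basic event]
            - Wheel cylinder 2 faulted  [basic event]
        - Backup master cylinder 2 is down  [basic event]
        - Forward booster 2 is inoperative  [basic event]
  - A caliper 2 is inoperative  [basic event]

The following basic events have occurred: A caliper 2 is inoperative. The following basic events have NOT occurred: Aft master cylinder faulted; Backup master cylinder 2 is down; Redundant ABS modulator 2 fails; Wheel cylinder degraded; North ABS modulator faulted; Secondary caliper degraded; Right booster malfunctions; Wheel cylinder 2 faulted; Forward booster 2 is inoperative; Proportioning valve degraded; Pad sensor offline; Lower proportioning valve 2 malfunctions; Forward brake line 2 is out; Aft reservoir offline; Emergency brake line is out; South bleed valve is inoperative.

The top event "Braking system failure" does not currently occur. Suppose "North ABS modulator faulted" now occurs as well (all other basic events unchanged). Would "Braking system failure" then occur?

No

Counterfactual: set "North ABS modulator faulted" to occurred.
ABS chain unavailable [OR]: Wheel cylinder degraded=not, Aft master cylinder faulted=not → no input occurs → does not occur.
Rear circuit fails [AND]: Emergency brake line is out=not, ABS chain unavailable=not → not all inputs occur → does not occur.
Parking branch inoperative [AND]: North ABS modulator faulted=occurs, Rear circuit fails=not → not all inputs occur → does not occur.
Front circuit inoperative [OR]: Secondary caliper degraded=not, South bleed valve is inoperative=not → no input occurs → does not occur.
Booster path lost [OR]: Redundant ABS modulator 2 fails=not, Forward brake line 2 is out=not, Wheel cylinder 2 faulted=not → no input occurs → does not occur.
Service line lost [OR]: Lower proportioning valve 2 malfunctions=not, Booster path lost=not → no input occurs → does not occur.
ABS chain 2 inoperative [OR]: Aft reservoir offline=not, Service line lost=not, Backup master cylinder 2 is down=not, Forward booster 2 is inoperative=not → no input occurs → does not occur.
Rear circuit 2 inoperative [OR]: Right booster malfunctions=not, Front circuit inoperative=not, Pad sensor offline=not, ABS chain 2 inoperative=not → no input occurs → does not occur.
Parking branch 2 down [OR]: Proportioning valve degraded=not, Parking branch inoperative=not, Rear circuit 2 inoperative=not → no input occurs → does not occur.
Braking system failure [AND]: Parking branch 2 down=not, A caliper 2 is inoperative=occurs → not all inputs occur → does not occur.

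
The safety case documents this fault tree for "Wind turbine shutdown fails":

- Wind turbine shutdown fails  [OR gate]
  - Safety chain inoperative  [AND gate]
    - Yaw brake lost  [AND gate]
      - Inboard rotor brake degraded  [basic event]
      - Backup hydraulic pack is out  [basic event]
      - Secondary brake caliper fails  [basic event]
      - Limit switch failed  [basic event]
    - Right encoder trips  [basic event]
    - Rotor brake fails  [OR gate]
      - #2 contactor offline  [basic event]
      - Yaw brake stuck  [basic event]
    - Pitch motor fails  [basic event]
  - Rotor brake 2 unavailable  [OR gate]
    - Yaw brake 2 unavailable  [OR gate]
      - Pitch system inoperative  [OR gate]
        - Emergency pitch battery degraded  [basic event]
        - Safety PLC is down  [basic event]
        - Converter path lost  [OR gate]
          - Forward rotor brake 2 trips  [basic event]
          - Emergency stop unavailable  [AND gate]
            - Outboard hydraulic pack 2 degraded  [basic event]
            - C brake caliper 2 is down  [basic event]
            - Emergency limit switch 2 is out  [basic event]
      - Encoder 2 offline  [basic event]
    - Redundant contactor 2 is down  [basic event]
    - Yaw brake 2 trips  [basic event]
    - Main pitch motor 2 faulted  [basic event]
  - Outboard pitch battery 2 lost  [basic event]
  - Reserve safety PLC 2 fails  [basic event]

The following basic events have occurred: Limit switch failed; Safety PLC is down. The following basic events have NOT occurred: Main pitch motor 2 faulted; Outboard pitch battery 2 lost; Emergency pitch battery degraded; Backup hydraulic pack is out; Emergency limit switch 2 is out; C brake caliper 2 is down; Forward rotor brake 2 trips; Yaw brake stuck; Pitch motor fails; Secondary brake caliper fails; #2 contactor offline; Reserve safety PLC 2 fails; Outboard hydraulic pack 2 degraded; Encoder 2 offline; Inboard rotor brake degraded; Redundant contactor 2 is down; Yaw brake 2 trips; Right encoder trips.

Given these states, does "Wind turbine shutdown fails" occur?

Yes

Yaw brake lost [AND]: Inboard rotor brake degraded=not, Backup hydraulic pack is out=not, Secondary brake caliper fails=not, Limit switch failed=occurs → not all inputs occur → does not occur.
Rotor brake fails [OR]: #2 contactor offline=not, Yaw brake stuck=not → no input occurs → does not occur.
Safety chain inoperative [AND]: Yaw brake lost=not, Right encoder trips=not, Rotor brake fails=not, Pitch motor fails=not → not all inputs occur → does not occur.
Emergency stop unavailable [AND]: Outboard hydraulic pack 2 degraded=not, C brake caliper 2 is down=not, Emergency limit switch 2 is out=not → not all inputs occur → does not occur.
Converter path lost [OR]: Forward rotor brake 2 trips=not, Emergency stop unavailable=not → no input occurs → does not occur.
Pitch system inoperative [OR]: Emergency pitch battery degraded=not, Safety PLC is down=occurs, Converter path lost=not → at least one input occurs → occurs.
Yaw brake 2 unavailable [OR]: Pitch system inoperative=occurs, Encoder 2 offline=not → at least one input occurs → occurs.
Rotor brake 2 unavailable [OR]: Yaw brake 2 unavailable=occurs, Redundant contactor 2 is down=not, Yaw brake 2 trips=not, Main pitch motor 2 faulted=not → at least one input occurs → occurs.
Wind turbine shutdown fails [OR]: Safety chain inoperative=not, Rotor brake 2 unavailable=occurs, Outboard pitch battery 2 lost=not, Reserve safety PLC 2 fails=not → at least one input occurs → occurs.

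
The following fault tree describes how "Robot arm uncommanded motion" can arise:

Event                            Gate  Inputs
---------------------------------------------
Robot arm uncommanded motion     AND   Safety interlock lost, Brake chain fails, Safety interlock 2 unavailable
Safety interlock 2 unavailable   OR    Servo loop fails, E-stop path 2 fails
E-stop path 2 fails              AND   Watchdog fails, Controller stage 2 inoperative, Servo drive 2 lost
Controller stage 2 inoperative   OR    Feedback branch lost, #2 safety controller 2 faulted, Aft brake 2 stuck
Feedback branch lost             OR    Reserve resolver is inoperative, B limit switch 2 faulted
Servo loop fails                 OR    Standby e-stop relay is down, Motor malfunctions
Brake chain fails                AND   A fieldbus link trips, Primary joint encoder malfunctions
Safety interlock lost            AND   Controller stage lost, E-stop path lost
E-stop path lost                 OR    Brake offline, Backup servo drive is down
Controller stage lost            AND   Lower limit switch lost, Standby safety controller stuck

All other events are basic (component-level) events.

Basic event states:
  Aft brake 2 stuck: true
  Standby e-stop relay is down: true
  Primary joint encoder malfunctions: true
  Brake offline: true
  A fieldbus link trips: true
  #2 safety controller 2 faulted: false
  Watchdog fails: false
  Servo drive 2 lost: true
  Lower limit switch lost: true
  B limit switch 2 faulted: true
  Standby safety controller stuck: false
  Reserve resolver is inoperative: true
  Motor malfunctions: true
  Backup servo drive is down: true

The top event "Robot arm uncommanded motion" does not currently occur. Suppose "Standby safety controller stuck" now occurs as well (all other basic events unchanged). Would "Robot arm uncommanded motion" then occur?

Yes

Counterfactual: set "Standby safety controller stuck" to occurred.
Controller stage lost [AND]: Lower limit switch lost=occurs, Standby safety controller stuck=occurs → all inputs occur → occurs.
E-stop path lost [OR]: Brake offline=occurs, Backup servo drive is down=occurs → at least one input occurs → occurs.
Safety interlock lost [AND]: Controller stage lost=occurs, E-stop path lost=occurs → all inputs occur → occurs.
Brake chain fails [AND]: A fieldbus link trips=occurs, Primary joint encoder malfunctions=occurs → all inputs occur → occurs.
Servo loop fails [OR]: Standby e-stop relay is down=occurs, Motor malfunctions=occurs → at least one input occurs → occurs.
Feedback branch lost [OR]: Reserve resolver is inoperative=occurs, B limit switch 2 faulted=occurs → at least one input occurs → occurs.
Controller stage 2 inoperative [OR]: Feedback branch lost=occurs, #2 safety controller 2 faulted=not, Aft brake 2 stuck=occurs → at least one input occurs → occurs.
E-stop path 2 fails [AND]: Watchdog fails=not, Controller stage 2 inoperative=occurs, Servo drive 2 lost=occurs → not all inputs occur → does not occur.
Safety interlock 2 unavailable [OR]: Servo loop fails=occurs, E-stop path 2 fails=not → at least one input occurs → occurs.
Robot arm uncommanded motion [AND]: Safety interlock lost=occurs, Brake chain fails=occurs, Safety interlock 2 unavailable=occurs → all inputs occur → occurs.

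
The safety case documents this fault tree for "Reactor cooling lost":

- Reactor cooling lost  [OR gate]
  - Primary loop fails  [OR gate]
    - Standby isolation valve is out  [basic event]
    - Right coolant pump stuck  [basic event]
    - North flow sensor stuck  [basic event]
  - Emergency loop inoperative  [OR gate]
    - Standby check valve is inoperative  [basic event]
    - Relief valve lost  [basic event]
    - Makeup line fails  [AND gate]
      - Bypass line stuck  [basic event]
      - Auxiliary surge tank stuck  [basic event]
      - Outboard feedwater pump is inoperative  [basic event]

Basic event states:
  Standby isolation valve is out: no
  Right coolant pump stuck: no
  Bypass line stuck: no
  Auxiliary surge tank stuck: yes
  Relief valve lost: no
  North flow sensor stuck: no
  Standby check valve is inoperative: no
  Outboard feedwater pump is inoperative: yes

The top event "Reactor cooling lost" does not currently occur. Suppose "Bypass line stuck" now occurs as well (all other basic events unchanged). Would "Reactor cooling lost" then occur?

Counterfactual: set "Bypass line stuck" to occurred.
Primary loop fails [OR]: Standby isolation valve is out=not, Right coolant pump stuck=not, North flow sensor stuck=not → no input occurs → does not occur.
Makeup line fails [AND]: Bypass line stuck=occurs, Auxiliary surge tank stuck=occurs, Outboard feedwater pump is inoperative=occurs → all inputs occur → occurs.
Emergency loop inoperative [OR]: Standby check valve is inoperative=not, Relief valve lost=not, Makeup line fails=occurs → at least one input occurs → occurs.
Reactor cooling lost [OR]: Primary loop fails=not, Emergency loop inoperative=occurs → at least one input occurs → occurs.

Yes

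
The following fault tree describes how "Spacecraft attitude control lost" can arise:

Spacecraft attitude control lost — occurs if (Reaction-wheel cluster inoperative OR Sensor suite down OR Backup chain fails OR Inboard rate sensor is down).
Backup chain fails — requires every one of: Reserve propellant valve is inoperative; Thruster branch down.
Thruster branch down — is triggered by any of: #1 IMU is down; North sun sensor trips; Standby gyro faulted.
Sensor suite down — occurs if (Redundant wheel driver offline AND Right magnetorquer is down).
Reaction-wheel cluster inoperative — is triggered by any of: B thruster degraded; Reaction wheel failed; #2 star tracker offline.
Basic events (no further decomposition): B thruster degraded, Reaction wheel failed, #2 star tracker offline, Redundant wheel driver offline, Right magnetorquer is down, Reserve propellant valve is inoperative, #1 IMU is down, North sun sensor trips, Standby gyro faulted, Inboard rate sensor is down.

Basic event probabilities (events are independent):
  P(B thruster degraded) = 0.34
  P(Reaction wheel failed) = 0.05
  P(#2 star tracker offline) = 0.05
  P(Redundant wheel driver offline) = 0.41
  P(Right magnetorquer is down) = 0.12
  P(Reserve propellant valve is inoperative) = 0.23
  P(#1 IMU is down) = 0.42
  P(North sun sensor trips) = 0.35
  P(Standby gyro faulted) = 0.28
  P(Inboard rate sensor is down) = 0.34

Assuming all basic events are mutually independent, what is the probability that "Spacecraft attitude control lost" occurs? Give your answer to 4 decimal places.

P(Reaction-wheel cluster inoperative) [OR] = 1 − (1−0.34) × (1−0.05) × (1−0.05) = 0.404350
P(Sensor suite down) [AND] = 0.41 × 0.12 = 0.049200
P(Thruster branch down) [OR] = 1 − (1−0.42) × (1−0.35) × (1−0.28) = 0.728560
P(Backup chain fails) [AND] = 0.23 × 0.728560 = 0.167569
P(Spacecraft attitude control lost) [OR] = 1 − (1−0.404350) × (1−0.049200) × (1−0.167569) × (1−0.34) = 0.688848
Rounded to 4 decimal places: P(Spacecraft attitude control lost) ≈ 0.6888.

0.6888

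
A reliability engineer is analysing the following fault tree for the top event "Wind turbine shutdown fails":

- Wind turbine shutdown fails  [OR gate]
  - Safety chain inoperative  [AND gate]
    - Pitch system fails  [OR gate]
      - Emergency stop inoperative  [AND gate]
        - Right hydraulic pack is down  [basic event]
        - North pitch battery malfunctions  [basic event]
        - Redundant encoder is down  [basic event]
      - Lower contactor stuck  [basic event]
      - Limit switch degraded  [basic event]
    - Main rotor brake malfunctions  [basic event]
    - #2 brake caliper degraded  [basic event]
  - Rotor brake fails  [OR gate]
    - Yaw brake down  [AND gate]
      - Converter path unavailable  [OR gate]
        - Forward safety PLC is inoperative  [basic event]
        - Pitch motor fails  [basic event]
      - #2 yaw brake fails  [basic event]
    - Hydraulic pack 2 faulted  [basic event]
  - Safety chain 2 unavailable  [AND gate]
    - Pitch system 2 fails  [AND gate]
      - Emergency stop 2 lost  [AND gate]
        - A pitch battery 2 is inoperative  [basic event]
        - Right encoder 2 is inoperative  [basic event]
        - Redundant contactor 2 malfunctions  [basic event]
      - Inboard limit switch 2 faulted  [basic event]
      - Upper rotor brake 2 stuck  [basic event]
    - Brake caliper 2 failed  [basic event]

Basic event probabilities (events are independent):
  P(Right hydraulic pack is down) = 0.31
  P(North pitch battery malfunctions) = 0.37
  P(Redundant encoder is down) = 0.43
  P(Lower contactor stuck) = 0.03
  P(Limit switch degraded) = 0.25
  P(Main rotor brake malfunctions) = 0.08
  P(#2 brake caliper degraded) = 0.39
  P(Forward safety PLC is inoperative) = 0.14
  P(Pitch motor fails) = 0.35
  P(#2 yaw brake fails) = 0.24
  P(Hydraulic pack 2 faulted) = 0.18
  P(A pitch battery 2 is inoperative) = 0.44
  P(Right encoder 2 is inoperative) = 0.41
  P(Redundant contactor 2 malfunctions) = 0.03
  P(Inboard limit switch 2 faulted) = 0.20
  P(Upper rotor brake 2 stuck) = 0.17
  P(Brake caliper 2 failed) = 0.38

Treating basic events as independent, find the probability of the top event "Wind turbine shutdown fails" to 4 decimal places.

0.2739

P(Emergency stop inoperative) [AND] = 0.31 × 0.37 × 0.43 = 0.049321
P(Pitch system fails) [OR] = 1 − (1−0.049321) × (1−0.03) × (1−0.25) = 0.308381
P(Safety chain inoperative) [AND] = 0.308381 × 0.08 × 0.39 = 0.009621
P(Converter path unavailable) [OR] = 1 − (1−0.14) × (1−0.35) = 0.441000
P(Yaw brake down) [AND] = 0.441000 × 0.24 = 0.105840
P(Rotor brake fails) [OR] = 1 − (1−0.105840) × (1−0.18) = 0.266789
P(Emergency stop 2 lost) [AND] = 0.44 × 0.41 × 0.03 = 0.005412
P(Pitch system 2 fails) [AND] = 0.005412 × 0.20 × 0.17 = 0.000184
P(Safety chain 2 unavailable) [AND] = 0.000184 × 0.38 = 0.000070
P(Wind turbine shutdown fails) [OR] = 1 − (1−0.009621) × (1−0.266789) × (1−0.000070) = 0.273894
Rounded to 4 decimal places: P(Wind turbine shutdown fails) ≈ 0.2739.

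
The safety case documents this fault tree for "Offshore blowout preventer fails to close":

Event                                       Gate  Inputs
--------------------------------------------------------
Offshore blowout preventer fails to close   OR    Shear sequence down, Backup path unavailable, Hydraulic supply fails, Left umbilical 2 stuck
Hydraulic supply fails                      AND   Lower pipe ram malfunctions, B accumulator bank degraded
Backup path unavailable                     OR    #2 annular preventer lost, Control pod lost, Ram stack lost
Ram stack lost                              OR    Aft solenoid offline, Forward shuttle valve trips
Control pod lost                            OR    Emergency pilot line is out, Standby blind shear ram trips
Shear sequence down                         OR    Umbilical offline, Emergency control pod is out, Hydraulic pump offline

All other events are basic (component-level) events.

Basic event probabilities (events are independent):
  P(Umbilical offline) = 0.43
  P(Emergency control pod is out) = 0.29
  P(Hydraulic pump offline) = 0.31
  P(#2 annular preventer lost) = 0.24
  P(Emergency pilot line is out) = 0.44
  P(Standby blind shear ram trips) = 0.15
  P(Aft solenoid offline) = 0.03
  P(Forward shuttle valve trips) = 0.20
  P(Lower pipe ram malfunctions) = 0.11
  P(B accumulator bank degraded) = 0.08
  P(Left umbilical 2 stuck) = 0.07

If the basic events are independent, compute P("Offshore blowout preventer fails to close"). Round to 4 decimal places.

P(Shear sequence down) [OR] = 1 − (1−0.43) × (1−0.29) × (1−0.31) = 0.720757
P(Control pod lost) [OR] = 1 − (1−0.44) × (1−0.15) = 0.524000
P(Ram stack lost) [OR] = 1 − (1−0.03) × (1−0.20) = 0.224000
P(Backup path unavailable) [OR] = 1 − (1−0.24) × (1−0.524000) × (1−0.224000) = 0.719274
P(Hydraulic supply fails) [AND] = 0.11 × 0.08 = 0.008800
P(Offshore blowout preventer fails to close) [OR] = 1 − (1−0.720757) × (1−0.719274) × (1−0.008800) × (1−0.07) = 0.927738
Rounded to 4 decimal places: P(Offshore blowout preventer fails to close) ≈ 0.9277.

0.9277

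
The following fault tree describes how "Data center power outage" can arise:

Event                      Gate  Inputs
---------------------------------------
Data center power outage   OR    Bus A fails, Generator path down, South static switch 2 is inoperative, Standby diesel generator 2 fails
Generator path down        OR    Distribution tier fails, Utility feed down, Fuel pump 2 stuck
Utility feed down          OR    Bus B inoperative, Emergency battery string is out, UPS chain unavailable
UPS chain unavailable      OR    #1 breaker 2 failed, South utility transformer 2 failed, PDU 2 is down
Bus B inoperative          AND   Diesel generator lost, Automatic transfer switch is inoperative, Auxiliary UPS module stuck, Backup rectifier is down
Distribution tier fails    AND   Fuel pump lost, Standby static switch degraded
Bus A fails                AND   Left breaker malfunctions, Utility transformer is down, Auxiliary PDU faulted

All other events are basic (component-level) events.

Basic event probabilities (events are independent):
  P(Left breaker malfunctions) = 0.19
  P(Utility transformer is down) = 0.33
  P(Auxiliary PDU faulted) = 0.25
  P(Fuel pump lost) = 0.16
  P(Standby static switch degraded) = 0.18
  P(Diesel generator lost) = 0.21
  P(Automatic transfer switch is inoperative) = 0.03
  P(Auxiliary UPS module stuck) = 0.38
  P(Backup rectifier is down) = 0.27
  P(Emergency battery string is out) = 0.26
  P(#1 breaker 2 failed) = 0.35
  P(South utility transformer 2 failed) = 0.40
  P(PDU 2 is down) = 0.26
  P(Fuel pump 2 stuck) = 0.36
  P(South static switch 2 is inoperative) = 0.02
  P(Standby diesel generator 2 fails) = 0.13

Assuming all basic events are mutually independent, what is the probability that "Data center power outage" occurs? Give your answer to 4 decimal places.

P(Bus A fails) [AND] = 0.19 × 0.33 × 0.25 = 0.015675
P(Distribution tier fails) [AND] = 0.16 × 0.18 = 0.028800
P(Bus B inoperative) [AND] = 0.21 × 0.03 × 0.38 × 0.27 = 0.000646
P(UPS chain unavailable) [OR] = 1 − (1−0.35) × (1−0.40) × (1−0.26) = 0.711400
P(Utility feed down) [OR] = 1 − (1−0.000646) × (1−0.26) × (1−0.711400) = 0.786574
P(Generator path down) [OR] = 1 − (1−0.028800) × (1−0.786574) × (1−0.36) = 0.867341
P(Data center power outage) [OR] = 1 − (1−0.015675) × (1−0.867341) × (1−0.02) × (1−0.13) = 0.888668
Rounded to 4 decimal places: P(Data center power outage) ≈ 0.8887.

0.8887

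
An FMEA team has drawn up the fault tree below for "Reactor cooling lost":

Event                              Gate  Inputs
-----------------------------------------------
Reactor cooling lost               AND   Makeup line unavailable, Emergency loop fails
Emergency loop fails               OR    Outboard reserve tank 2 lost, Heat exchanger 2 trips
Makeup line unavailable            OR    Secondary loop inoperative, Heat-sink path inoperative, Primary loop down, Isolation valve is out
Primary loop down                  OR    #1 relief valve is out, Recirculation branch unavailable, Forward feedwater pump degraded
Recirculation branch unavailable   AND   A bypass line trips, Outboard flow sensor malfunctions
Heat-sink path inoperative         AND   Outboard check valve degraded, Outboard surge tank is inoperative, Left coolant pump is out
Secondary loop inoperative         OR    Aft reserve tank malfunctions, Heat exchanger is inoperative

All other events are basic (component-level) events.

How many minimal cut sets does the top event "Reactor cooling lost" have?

14

Secondary loop inoperative [OR]: union of children's cut sets → 2 cut set(s).
Heat-sink path inoperative [AND]: one cut set from each child combined → 1 × 1 × 1 = 1 cut set(s).
Recirculation branch unavailable [AND]: one cut set from each child combined → 1 × 1 = 1 cut set(s).
Primary loop down [OR]: union of children's cut sets → 3 cut set(s).
Makeup line unavailable [OR]: union of children's cut sets → 7 cut set(s).
Emergency loop fails [OR]: union of children's cut sets → 2 cut set(s).
Reactor cooling lost [AND]: one cut set from each child combined → 7 × 2 = 14 cut set(s).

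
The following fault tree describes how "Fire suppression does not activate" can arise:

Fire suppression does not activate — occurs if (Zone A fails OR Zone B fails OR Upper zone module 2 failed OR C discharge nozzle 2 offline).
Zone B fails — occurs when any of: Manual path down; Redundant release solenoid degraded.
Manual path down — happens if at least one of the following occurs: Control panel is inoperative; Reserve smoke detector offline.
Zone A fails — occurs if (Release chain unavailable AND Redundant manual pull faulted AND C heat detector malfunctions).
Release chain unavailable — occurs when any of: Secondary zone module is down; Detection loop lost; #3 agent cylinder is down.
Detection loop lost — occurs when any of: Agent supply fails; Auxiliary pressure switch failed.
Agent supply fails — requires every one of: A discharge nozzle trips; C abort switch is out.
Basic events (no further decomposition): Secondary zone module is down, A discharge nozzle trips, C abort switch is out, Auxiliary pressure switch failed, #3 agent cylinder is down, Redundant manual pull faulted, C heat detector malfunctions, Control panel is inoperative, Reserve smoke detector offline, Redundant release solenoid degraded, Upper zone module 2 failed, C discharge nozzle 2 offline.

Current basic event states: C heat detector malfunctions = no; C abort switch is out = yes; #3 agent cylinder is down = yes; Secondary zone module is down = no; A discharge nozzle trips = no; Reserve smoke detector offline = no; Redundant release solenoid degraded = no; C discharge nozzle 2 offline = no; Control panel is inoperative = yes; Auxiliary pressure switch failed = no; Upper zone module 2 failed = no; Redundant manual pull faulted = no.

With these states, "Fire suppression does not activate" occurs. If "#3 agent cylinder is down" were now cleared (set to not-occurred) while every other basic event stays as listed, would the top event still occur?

Counterfactual: set "#3 agent cylinder is down" to not occurred.
Agent supply fails [AND]: A discharge nozzle trips=not, C abort switch is out=occurs → not all inputs occur → does not occur.
Detection loop lost [OR]: Agent supply fails=not, Auxiliary pressure switch failed=not → no input occurs → does not occur.
Release chain unavailable [OR]: Secondary zone module is down=not, Detection loop lost=not, #3 agent cylinder is down=not → no input occurs → does not occur.
Zone A fails [AND]: Release chain unavailable=not, Redundant manual pull faulted=not, C heat detector malfunctions=not → not all inputs occur → does not occur.
Manual path down [OR]: Control panel is inoperative=occurs, Reserve smoke detector offline=not → at least one input occurs → occurs.
Zone B fails [OR]: Manual path down=occurs, Redundant release solenoid degraded=not → at least one input occurs → occurs.
Fire suppression does not activate [OR]: Zone A fails=not, Zone B fails=occurs, Upper zone module 2 failed=not, C discharge nozzle 2 offline=not → at least one input occurs → occurs.

Yes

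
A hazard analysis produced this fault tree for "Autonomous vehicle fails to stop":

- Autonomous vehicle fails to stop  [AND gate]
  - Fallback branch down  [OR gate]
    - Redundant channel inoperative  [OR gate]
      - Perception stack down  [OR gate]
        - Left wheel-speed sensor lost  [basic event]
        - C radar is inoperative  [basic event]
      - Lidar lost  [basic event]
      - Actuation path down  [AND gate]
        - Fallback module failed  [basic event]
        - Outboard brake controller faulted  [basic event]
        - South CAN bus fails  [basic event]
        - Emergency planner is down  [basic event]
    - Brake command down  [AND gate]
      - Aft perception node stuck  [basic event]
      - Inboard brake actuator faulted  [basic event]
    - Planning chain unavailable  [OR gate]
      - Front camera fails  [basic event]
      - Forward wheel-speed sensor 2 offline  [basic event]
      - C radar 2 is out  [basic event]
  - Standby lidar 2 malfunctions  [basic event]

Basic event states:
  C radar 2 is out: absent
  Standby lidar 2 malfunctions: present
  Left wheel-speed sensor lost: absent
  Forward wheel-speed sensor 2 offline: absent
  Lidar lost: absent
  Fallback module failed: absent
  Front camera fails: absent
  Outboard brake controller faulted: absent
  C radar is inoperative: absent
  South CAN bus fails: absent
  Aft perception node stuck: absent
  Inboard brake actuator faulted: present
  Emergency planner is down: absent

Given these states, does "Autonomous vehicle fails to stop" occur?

No

Perception stack down [OR]: Left wheel-speed sensor lost=not, C radar is inoperative=not → no input occurs → does not occur.
Actuation path down [AND]: Fallback module failed=not, Outboard brake controller faulted=not, South CAN bus fails=not, Emergency planner is down=not → not all inputs occur → does not occur.
Redundant channel inoperative [OR]: Perception stack down=not, Lidar lost=not, Actuation path down=not → no input occurs → does not occur.
Brake command down [AND]: Aft perception node stuck=not, Inboard brake actuator faulted=occurs → not all inputs occur → does not occur.
Planning chain unavailable [OR]: Front camera fails=not, Forward wheel-speed sensor 2 offline=not, C radar 2 is out=not → no input occurs → does not occur.
Fallback branch down [OR]: Redundant channel inoperative=not, Brake command down=not, Planning chain unavailable=not → no input occurs → does not occur.
Autonomous vehicle fails to stop [AND]: Fallback branch down=not, Standby lidar 2 malfunctions=occurs → not all inputs occur → does not occur.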